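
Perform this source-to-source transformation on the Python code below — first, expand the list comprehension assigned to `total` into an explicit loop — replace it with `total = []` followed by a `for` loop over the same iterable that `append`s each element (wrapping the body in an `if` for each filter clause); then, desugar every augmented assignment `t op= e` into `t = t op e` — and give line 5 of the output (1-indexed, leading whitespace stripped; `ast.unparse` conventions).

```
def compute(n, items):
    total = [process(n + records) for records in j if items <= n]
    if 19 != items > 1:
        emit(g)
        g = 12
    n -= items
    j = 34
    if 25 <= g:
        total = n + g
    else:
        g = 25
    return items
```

Transformed code:
def compute(n, items):
    total = []
    for records in j:
        if items <= n:
            total.append(process(n + records))
    if 19 != items > 1:
        emit(g)
        g = 12
    n = n - items
    j = 34
    if 25 <= g:
        total = n + g
    else:
        g = 25
    return items

total.append(process(n + records))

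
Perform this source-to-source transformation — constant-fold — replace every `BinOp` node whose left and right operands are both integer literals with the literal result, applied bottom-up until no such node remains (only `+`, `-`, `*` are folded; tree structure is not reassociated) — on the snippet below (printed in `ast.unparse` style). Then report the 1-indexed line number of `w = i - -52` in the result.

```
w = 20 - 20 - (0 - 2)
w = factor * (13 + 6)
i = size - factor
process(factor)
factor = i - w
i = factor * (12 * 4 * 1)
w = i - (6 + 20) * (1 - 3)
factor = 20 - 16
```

Transformed code:
w = 2
w = factor * 19
i = size - factor
process(factor)
factor = i - w
i = factor * 48
w = i - -52
factor = 4

7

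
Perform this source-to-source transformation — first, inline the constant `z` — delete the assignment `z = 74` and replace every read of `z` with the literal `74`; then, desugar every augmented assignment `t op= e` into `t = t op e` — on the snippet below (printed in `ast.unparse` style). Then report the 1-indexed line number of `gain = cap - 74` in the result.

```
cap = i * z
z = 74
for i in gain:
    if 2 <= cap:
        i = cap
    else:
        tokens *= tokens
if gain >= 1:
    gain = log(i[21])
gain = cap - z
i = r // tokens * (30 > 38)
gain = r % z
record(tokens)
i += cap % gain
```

Transformed code:
cap = i * 74
for i in gain:
    if 2 <= cap:
        i = cap
    else:
        tokens = tokens * tokens
if gain >= 1:
    gain = log(i[21])
gain = cap - 74
i = r // tokens * (30 > 38)
gain = r % 74
record(tokens)
i = i + cap % gain

9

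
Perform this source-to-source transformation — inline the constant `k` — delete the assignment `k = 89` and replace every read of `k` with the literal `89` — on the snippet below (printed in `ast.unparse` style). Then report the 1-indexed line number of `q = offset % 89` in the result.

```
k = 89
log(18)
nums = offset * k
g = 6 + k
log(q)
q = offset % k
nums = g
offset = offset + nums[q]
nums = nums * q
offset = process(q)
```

Transformed code:
log(18)
nums = offset * 89
g = 6 + 89
log(q)
q = offset % 89
nums = g
offset = offset + nums[q]
nums = nums * q
offset = process(q)

5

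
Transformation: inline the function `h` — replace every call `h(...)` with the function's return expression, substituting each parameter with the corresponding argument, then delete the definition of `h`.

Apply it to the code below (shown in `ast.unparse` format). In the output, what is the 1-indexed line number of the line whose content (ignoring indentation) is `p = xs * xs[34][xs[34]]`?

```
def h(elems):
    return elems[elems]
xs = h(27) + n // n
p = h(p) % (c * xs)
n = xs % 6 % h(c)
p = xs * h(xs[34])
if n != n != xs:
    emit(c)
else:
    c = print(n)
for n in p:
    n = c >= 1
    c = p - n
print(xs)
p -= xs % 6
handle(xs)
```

4

Transformed code:
xs = 27[27] + n // n
p = p[p] % (c * xs)
n = xs % 6 % c[c]
p = xs * xs[34][xs[34]]
if n != n != xs:
    emit(c)
else:
    c = print(n)
for n in p:
    n = c >= 1
    c = p - n
print(xs)
p -= xs % 6
handle(xs)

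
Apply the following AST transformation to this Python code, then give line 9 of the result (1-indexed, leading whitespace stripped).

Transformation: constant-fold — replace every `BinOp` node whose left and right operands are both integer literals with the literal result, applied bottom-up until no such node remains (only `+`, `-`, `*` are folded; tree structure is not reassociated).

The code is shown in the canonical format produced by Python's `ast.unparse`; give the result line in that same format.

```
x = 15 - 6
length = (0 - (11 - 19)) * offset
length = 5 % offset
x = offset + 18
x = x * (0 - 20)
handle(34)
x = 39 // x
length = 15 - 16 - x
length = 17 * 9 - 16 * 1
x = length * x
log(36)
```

Transformed code:
x = 9
length = 8 * offset
length = 5 % offset
x = offset + 18
x = x * -20
handle(34)
x = 39 // x
length = -1 - x
length = 137
x = length * x
log(36)

length = 137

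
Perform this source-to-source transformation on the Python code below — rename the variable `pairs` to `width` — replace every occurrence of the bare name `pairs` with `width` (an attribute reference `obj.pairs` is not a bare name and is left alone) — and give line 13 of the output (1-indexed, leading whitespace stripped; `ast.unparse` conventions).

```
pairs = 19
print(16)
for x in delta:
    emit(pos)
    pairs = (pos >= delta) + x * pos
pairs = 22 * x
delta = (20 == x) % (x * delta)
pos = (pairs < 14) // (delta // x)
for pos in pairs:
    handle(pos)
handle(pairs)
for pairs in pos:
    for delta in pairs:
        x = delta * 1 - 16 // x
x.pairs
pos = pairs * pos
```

for delta in width:

Transformed code:
width = 19
print(16)
for x in delta:
    emit(pos)
    width = (pos >= delta) + x * pos
width = 22 * x
delta = (20 == x) % (x * delta)
pos = (width < 14) // (delta // x)
for pos in width:
    handle(pos)
handle(width)
for width in pos:
    for delta in width:
        x = delta * 1 - 16 // x
x.pairs
pos = width * pos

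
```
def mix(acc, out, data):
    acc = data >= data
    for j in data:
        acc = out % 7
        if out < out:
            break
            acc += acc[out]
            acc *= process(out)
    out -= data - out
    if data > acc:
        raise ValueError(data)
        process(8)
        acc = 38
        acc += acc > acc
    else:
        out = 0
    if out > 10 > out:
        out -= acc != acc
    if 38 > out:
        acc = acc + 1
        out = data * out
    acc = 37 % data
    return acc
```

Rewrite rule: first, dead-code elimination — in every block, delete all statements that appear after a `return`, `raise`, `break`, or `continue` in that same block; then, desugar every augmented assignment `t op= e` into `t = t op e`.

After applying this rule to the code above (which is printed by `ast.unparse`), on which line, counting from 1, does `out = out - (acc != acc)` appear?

Transformed code:
def mix(acc, out, data):
    acc = data >= data
    for j in data:
        acc = out % 7
        if out < out:
            break
    out = out - (data - out)
    if data > acc:
        raise ValueError(data)
    else:
        out = 0
    if out > 10 > out:
        out = out - (acc != acc)
    if 38 > out:
        acc = acc + 1
        out = data * out
    acc = 37 % data
    return acc

13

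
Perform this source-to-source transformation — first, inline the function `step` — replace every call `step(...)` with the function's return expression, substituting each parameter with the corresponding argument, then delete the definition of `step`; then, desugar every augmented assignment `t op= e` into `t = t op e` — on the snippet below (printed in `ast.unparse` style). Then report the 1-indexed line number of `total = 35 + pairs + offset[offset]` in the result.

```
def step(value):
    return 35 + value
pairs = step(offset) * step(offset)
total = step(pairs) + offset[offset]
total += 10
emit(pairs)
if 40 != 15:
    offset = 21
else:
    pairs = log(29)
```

2

Transformed code:
pairs = (35 + offset) * (35 + offset)
total = 35 + pairs + offset[offset]
total = total + 10
emit(pairs)
if 40 != 15:
    offset = 21
else:
    pairs = log(29)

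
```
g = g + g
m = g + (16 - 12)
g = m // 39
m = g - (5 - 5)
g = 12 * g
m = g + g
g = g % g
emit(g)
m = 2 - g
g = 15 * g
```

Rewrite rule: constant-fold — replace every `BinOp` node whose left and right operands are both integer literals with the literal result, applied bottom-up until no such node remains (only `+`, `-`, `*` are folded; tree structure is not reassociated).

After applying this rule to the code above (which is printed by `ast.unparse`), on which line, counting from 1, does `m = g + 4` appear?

2

Transformed code:
g = g + g
m = g + 4
g = m // 39
m = g - 0
g = 12 * g
m = g + g
g = g % g
emit(g)
m = 2 - g
g = 15 * g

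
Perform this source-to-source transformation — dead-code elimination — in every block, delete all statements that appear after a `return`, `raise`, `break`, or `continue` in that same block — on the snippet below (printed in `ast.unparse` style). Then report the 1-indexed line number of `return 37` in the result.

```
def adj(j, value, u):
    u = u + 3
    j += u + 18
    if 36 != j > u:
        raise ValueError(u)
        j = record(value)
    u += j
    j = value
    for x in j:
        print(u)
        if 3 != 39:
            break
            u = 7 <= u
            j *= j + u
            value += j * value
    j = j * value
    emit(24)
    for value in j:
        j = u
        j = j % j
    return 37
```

17

Transformed code:
def adj(j, value, u):
    u = u + 3
    j += u + 18
    if 36 != j > u:
        raise ValueError(u)
    u += j
    j = value
    for x in j:
        print(u)
        if 3 != 39:
            break
    j = j * value
    emit(24)
    for value in j:
        j = u
        j = j % j
    return 37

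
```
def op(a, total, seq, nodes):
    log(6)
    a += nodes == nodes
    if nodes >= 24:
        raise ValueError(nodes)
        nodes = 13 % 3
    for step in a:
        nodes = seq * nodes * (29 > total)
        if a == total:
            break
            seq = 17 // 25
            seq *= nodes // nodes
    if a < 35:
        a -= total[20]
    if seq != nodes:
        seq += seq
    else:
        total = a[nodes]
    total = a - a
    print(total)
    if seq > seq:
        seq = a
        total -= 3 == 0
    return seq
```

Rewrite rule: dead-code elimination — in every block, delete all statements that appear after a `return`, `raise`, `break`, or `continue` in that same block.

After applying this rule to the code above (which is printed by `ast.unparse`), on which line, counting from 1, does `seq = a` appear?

19

Transformed code:
def op(a, total, seq, nodes):
    log(6)
    a += nodes == nodes
    if nodes >= 24:
        raise ValueError(nodes)
    for step in a:
        nodes = seq * nodes * (29 > total)
        if a == total:
            break
    if a < 35:
        a -= total[20]
    if seq != nodes:
        seq += seq
    else:
        total = a[nodes]
    total = a - a
    print(total)
    if seq > seq:
        seq = a
        total -= 3 == 0
    return seq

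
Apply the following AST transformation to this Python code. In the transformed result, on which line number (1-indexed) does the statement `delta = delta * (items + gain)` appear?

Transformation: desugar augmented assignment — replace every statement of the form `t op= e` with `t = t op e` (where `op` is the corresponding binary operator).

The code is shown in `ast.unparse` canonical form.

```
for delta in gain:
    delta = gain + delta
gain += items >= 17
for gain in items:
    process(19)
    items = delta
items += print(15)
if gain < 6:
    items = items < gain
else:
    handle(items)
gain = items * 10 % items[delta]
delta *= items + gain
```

Transformed code:
for delta in gain:
    delta = gain + delta
gain = gain + (items >= 17)
for gain in items:
    process(19)
    items = delta
items = items + print(15)
if gain < 6:
    items = items < gain
else:
    handle(items)
gain = items * 10 % items[delta]
delta = delta * (items + gain)

13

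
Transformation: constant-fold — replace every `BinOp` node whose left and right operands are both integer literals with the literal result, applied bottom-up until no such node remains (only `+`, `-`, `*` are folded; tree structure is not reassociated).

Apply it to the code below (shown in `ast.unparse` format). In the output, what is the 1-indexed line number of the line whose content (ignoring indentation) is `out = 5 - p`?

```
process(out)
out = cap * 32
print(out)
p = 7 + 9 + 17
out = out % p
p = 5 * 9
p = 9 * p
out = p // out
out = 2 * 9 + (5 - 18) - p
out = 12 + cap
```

9

Transformed code:
process(out)
out = cap * 32
print(out)
p = 33
out = out % p
p = 45
p = 9 * p
out = p // out
out = 5 - p
out = 12 + cap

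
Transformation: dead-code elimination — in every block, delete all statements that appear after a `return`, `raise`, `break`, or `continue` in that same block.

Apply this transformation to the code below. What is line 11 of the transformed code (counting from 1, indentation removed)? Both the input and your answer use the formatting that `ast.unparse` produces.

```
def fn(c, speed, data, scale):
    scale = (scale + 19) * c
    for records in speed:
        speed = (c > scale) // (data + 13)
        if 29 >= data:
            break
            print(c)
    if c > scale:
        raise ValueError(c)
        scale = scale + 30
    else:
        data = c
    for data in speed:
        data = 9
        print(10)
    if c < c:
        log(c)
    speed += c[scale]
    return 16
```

for data in speed:

Transformed code:
def fn(c, speed, data, scale):
    scale = (scale + 19) * c
    for records in speed:
        speed = (c > scale) // (data + 13)
        if 29 >= data:
            break
    if c > scale:
        raise ValueError(c)
    else:
        data = c
    for data in speed:
        data = 9
        print(10)
    if c < c:
        log(c)
    speed += c[scale]
    return 16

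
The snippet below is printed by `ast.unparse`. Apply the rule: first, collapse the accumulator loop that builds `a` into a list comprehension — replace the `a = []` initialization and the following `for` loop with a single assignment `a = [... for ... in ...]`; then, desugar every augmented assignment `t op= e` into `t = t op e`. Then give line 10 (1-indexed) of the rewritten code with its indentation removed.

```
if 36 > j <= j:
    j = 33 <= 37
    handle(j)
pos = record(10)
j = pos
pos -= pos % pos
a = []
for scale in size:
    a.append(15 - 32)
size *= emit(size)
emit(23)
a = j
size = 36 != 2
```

Transformed code:
if 36 > j <= j:
    j = 33 <= 37
    handle(j)
pos = record(10)
j = pos
pos = pos - pos % pos
a = [15 - 32 for scale in size]
size = size * emit(size)
emit(23)
a = j
size = 36 != 2

a = j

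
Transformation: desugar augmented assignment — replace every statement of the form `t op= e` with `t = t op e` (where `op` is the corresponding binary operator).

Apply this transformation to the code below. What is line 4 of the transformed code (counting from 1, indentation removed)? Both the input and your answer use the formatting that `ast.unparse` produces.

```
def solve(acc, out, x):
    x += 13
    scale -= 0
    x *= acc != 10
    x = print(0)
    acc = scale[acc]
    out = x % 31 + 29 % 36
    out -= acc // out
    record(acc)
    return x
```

x = x * (acc != 10)

Transformed code:
def solve(acc, out, x):
    x = x + 13
    scale = scale - 0
    x = x * (acc != 10)
    x = print(0)
    acc = scale[acc]
    out = x % 31 + 29 % 36
    out = out - acc // out
    record(acc)
    return x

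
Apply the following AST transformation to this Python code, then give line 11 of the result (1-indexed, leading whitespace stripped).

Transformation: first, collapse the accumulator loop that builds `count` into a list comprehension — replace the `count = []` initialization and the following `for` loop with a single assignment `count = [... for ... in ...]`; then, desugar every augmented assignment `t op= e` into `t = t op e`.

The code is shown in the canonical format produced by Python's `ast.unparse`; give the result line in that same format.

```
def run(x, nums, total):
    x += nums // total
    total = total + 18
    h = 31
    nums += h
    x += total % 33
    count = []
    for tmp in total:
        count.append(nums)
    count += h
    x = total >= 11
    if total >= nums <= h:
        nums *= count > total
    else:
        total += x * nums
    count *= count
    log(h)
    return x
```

nums = nums * (count > total)

Transformed code:
def run(x, nums, total):
    x = x + nums // total
    total = total + 18
    h = 31
    nums = nums + h
    x = x + total % 33
    count = [nums for tmp in total]
    count = count + h
    x = total >= 11
    if total >= nums <= h:
        nums = nums * (count > total)
    else:
        total = total + x * nums
    count = count * count
    log(h)
    return x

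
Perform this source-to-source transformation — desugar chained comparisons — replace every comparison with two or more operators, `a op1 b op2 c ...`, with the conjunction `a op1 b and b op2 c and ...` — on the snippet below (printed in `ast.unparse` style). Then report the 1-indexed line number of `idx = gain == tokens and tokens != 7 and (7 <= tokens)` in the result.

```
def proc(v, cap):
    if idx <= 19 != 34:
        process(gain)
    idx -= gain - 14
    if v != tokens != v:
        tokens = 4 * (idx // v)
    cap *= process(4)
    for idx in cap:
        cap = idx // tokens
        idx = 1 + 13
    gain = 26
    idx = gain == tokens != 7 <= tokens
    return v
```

Transformed code:
def proc(v, cap):
    if idx <= 19 and 19 != 34:
        process(gain)
    idx -= gain - 14
    if v != tokens and tokens != v:
        tokens = 4 * (idx // v)
    cap *= process(4)
    for idx in cap:
        cap = idx // tokens
        idx = 1 + 13
    gain = 26
    idx = gain == tokens and tokens != 7 and (7 <= tokens)
    return v

12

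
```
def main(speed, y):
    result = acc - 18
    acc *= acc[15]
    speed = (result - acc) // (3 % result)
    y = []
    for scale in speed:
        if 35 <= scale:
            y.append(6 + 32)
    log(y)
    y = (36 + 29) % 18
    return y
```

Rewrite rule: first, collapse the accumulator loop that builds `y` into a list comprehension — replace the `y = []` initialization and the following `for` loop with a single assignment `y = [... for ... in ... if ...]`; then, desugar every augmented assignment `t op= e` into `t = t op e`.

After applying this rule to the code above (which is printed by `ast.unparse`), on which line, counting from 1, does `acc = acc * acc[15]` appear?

Transformed code:
def main(speed, y):
    result = acc - 18
    acc = acc * acc[15]
    speed = (result - acc) // (3 % result)
    y = [6 + 32 for scale in speed if 35 <= scale]
    log(y)
    y = (36 + 29) % 18
    return y

3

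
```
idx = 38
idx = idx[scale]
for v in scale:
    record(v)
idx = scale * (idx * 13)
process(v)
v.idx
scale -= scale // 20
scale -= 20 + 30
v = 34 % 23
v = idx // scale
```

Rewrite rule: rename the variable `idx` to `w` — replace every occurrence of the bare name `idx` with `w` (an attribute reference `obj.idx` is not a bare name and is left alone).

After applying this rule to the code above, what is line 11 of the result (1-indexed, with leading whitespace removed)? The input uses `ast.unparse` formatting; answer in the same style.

v = w // scale

Transformed code:
w = 38
w = w[scale]
for v in scale:
    record(v)
w = scale * (w * 13)
process(v)
v.idx
scale -= scale // 20
scale -= 20 + 30
v = 34 % 23
v = w // scale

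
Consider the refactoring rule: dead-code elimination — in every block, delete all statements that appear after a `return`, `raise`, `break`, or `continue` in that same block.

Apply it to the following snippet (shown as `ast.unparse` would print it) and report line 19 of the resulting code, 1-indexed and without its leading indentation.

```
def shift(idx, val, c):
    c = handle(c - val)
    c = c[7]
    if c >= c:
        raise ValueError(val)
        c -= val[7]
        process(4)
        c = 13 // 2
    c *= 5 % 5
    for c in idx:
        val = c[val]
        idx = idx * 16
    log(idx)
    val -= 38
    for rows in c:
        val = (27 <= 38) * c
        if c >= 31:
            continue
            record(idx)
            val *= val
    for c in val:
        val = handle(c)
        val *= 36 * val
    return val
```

return val

Transformed code:
def shift(idx, val, c):
    c = handle(c - val)
    c = c[7]
    if c >= c:
        raise ValueError(val)
    c *= 5 % 5
    for c in idx:
        val = c[val]
        idx = idx * 16
    log(idx)
    val -= 38
    for rows in c:
        val = (27 <= 38) * c
        if c >= 31:
            continue
    for c in val:
        val = handle(c)
        val *= 36 * val
    return val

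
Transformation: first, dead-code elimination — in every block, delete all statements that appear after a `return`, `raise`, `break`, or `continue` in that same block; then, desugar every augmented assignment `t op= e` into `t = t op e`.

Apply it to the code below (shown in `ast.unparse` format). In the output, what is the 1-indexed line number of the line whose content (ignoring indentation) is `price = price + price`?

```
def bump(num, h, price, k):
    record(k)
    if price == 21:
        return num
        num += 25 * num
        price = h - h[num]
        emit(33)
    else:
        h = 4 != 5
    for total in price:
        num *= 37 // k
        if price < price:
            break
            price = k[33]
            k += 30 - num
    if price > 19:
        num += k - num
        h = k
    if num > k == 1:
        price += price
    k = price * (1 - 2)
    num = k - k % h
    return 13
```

15

Transformed code:
def bump(num, h, price, k):
    record(k)
    if price == 21:
        return num
    else:
        h = 4 != 5
    for total in price:
        num = num * (37 // k)
        if price < price:
            break
    if price > 19:
        num = num + (k - num)
        h = k
    if num > k == 1:
        price = price + price
    k = price * (1 - 2)
    num = k - k % h
    return 13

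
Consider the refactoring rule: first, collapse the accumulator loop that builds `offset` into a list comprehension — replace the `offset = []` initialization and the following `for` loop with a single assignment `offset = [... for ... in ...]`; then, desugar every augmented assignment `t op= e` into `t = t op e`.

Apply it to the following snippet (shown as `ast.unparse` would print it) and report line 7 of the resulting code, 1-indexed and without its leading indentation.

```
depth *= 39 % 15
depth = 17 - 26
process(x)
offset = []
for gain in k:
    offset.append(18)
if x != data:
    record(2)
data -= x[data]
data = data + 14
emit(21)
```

data = data - x[data]

Transformed code:
depth = depth * (39 % 15)
depth = 17 - 26
process(x)
offset = [18 for gain in k]
if x != data:
    record(2)
data = data - x[data]
data = data + 14
emit(21)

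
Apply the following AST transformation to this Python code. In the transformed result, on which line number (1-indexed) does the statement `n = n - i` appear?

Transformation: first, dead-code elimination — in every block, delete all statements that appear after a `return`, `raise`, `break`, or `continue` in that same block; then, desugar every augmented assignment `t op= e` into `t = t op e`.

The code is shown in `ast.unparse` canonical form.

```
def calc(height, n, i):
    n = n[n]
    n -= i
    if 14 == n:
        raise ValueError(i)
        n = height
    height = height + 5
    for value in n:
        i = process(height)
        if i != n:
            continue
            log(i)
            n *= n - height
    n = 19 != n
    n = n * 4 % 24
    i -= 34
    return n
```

3

Transformed code:
def calc(height, n, i):
    n = n[n]
    n = n - i
    if 14 == n:
        raise ValueError(i)
    height = height + 5
    for value in n:
        i = process(height)
        if i != n:
            continue
    n = 19 != n
    n = n * 4 % 24
    i = i - 34
    return n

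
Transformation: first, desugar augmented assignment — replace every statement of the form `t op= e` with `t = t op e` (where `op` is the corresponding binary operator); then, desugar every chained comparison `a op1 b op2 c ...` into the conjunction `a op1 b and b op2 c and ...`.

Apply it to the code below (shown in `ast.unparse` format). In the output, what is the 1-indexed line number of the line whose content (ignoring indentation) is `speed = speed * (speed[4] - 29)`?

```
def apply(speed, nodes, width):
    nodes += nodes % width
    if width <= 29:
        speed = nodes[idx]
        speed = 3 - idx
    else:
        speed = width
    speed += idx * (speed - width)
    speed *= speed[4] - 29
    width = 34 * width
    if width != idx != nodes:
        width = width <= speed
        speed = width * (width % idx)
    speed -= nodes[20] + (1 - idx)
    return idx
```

Transformed code:
def apply(speed, nodes, width):
    nodes = nodes + nodes % width
    if width <= 29:
        speed = nodes[idx]
        speed = 3 - idx
    else:
        speed = width
    speed = speed + idx * (speed - width)
    speed = speed * (speed[4] - 29)
    width = 34 * width
    if width != idx and idx != nodes:
        width = width <= speed
        speed = width * (width % idx)
    speed = speed - (nodes[20] + (1 - idx))
    return idx

9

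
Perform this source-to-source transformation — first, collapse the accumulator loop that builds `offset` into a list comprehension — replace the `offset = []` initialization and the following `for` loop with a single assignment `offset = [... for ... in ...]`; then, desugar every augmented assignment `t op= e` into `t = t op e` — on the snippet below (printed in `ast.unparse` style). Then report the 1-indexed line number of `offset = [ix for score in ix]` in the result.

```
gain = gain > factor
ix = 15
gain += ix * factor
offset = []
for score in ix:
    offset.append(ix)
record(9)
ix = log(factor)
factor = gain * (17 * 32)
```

Transformed code:
gain = gain > factor
ix = 15
gain = gain + ix * factor
offset = [ix for score in ix]
record(9)
ix = log(factor)
factor = gain * (17 * 32)

4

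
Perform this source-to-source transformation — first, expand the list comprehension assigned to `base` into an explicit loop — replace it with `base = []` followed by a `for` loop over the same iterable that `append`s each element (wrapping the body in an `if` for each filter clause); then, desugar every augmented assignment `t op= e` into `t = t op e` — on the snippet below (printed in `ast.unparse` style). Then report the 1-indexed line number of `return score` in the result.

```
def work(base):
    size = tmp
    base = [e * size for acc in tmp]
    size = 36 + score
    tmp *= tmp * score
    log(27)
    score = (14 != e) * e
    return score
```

10

Transformed code:
def work(base):
    size = tmp
    base = []
    for acc in tmp:
        base.append(e * size)
    size = 36 + score
    tmp = tmp * (tmp * score)
    log(27)
    score = (14 != e) * e
    return score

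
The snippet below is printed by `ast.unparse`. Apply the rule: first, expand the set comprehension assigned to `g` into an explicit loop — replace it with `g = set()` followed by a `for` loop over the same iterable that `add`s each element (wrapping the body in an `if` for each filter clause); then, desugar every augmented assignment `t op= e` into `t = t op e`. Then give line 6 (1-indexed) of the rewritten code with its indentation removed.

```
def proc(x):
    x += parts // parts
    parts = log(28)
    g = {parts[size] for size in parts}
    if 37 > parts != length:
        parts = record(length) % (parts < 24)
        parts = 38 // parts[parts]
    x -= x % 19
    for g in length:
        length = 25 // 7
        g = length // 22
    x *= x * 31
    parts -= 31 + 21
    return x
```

g.add(parts[size])

Transformed code:
def proc(x):
    x = x + parts // parts
    parts = log(28)
    g = set()
    for size in parts:
        g.add(parts[size])
    if 37 > parts != length:
        parts = record(length) % (parts < 24)
        parts = 38 // parts[parts]
    x = x - x % 19
    for g in length:
        length = 25 // 7
        g = length // 22
    x = x * (x * 31)
    parts = parts - (31 + 21)
    return x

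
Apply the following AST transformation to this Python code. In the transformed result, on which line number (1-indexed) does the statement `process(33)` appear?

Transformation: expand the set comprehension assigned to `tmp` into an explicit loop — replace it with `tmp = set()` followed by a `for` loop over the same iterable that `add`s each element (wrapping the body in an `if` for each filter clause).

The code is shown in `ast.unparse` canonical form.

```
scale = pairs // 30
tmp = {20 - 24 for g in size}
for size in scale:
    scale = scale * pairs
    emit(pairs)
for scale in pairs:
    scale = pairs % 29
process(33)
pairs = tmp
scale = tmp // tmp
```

10

Transformed code:
scale = pairs // 30
tmp = set()
for g in size:
    tmp.add(20 - 24)
for size in scale:
    scale = scale * pairs
    emit(pairs)
for scale in pairs:
    scale = pairs % 29
process(33)
pairs = tmp
scale = tmp // tmp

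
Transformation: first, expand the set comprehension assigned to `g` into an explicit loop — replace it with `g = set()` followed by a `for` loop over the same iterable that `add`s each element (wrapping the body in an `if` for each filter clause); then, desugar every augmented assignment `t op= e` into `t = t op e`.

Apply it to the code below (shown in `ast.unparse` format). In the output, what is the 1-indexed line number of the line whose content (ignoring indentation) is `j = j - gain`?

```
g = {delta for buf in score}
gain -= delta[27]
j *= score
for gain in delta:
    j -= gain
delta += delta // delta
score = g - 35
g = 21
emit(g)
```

Transformed code:
g = set()
for buf in score:
    g.add(delta)
gain = gain - delta[27]
j = j * score
for gain in delta:
    j = j - gain
delta = delta + delta // delta
score = g - 35
g = 21
emit(g)

7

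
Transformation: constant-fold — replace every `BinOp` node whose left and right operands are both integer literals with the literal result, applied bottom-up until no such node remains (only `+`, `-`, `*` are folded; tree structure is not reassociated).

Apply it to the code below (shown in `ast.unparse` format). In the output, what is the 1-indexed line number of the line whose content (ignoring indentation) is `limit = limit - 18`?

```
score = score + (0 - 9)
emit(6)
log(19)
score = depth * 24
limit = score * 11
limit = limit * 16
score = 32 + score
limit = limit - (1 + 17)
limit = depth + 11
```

8

Transformed code:
score = score + -9
emit(6)
log(19)
score = depth * 24
limit = score * 11
limit = limit * 16
score = 32 + score
limit = limit - 18
limit = depth + 11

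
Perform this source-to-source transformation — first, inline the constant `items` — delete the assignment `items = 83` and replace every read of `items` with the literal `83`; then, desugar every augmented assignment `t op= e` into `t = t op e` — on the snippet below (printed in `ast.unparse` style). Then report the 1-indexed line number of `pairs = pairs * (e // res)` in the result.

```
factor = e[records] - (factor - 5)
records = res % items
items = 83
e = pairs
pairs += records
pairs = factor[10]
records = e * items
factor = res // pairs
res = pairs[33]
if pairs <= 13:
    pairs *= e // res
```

10

Transformed code:
factor = e[records] - (factor - 5)
records = res % 83
e = pairs
pairs = pairs + records
pairs = factor[10]
records = e * 83
factor = res // pairs
res = pairs[33]
if pairs <= 13:
    pairs = pairs * (e // res)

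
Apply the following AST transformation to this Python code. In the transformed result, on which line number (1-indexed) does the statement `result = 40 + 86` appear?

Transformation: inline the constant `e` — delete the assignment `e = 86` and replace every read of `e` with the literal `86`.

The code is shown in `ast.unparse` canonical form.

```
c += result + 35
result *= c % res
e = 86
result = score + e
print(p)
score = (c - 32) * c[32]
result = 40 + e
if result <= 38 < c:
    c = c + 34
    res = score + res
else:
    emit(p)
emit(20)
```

6

Transformed code:
c += result + 35
result *= c % res
result = score + 86
print(p)
score = (c - 32) * c[32]
result = 40 + 86
if result <= 38 < c:
    c = c + 34
    res = score + res
else:
    emit(p)
emit(20)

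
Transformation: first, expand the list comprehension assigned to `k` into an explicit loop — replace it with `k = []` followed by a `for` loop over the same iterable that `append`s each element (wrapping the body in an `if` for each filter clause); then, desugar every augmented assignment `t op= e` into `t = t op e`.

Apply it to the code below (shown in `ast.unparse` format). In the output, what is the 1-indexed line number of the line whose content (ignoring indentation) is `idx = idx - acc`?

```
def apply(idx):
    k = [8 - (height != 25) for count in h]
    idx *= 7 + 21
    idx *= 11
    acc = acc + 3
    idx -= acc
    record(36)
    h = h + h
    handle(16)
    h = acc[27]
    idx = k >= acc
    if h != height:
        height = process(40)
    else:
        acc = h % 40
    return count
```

8

Transformed code:
def apply(idx):
    k = []
    for count in h:
        k.append(8 - (height != 25))
    idx = idx * (7 + 21)
    idx = idx * 11
    acc = acc + 3
    idx = idx - acc
    record(36)
    h = h + h
    handle(16)
    h = acc[27]
    idx = k >= acc
    if h != height:
        height = process(40)
    else:
        acc = h % 40
    return count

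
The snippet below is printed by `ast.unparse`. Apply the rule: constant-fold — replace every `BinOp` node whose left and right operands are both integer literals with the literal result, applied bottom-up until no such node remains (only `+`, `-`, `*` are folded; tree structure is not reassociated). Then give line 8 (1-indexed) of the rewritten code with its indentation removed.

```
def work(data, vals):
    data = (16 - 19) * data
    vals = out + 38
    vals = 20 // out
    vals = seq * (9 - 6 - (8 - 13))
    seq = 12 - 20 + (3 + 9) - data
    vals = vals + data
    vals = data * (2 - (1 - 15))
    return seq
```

vals = data * 16

Transformed code:
def work(data, vals):
    data = -3 * data
    vals = out + 38
    vals = 20 // out
    vals = seq * 8
    seq = 4 - data
    vals = vals + data
    vals = data * 16
    return seq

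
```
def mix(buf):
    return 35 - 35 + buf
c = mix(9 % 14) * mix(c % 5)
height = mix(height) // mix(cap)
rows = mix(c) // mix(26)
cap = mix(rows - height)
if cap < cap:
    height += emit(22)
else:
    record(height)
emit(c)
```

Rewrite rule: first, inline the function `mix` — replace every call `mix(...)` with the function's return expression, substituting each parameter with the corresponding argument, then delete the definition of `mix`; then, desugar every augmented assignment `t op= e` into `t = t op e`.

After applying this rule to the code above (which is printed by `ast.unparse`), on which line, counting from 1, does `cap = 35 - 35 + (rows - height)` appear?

4

Transformed code:
c = (35 - 35 + 9 % 14) * (35 - 35 + c % 5)
height = (35 - 35 + height) // (35 - 35 + cap)
rows = (35 - 35 + c) // (35 - 35 + 26)
cap = 35 - 35 + (rows - height)
if cap < cap:
    height = height + emit(22)
else:
    record(height)
emit(c)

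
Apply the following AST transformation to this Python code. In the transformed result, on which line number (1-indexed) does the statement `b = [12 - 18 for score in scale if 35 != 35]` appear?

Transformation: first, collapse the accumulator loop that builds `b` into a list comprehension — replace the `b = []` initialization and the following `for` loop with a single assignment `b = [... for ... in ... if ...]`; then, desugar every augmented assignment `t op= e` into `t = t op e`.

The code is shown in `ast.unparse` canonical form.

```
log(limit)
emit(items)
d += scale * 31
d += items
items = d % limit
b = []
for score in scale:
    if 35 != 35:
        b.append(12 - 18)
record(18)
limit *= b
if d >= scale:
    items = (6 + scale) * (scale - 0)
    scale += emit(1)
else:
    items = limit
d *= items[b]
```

Transformed code:
log(limit)
emit(items)
d = d + scale * 31
d = d + items
items = d % limit
b = [12 - 18 for score in scale if 35 != 35]
record(18)
limit = limit * b
if d >= scale:
    items = (6 + scale) * (scale - 0)
    scale = scale + emit(1)
else:
    items = limit
d = d * items[b]

6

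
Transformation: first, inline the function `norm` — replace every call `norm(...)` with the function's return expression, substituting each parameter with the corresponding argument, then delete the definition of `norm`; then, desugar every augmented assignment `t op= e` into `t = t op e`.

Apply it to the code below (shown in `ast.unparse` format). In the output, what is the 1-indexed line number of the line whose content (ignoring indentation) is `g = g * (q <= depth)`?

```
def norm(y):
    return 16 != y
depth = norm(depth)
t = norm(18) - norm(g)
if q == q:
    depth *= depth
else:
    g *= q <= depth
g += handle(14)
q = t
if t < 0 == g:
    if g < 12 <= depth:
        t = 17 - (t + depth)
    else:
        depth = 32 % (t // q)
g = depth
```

6

Transformed code:
depth = 16 != depth
t = (16 != 18) - (16 != g)
if q == q:
    depth = depth * depth
else:
    g = g * (q <= depth)
g = g + handle(14)
q = t
if t < 0 == g:
    if g < 12 <= depth:
        t = 17 - (t + depth)
    else:
        depth = 32 % (t // q)
g = depth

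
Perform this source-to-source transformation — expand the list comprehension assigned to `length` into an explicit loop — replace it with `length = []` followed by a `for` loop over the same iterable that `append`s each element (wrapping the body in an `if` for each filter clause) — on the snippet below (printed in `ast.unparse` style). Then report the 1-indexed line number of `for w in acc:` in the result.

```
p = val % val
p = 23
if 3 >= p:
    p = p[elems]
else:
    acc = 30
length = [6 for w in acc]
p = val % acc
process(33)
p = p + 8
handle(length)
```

8

Transformed code:
p = val % val
p = 23
if 3 >= p:
    p = p[elems]
else:
    acc = 30
length = []
for w in acc:
    length.append(6)
p = val % acc
process(33)
p = p + 8
handle(length)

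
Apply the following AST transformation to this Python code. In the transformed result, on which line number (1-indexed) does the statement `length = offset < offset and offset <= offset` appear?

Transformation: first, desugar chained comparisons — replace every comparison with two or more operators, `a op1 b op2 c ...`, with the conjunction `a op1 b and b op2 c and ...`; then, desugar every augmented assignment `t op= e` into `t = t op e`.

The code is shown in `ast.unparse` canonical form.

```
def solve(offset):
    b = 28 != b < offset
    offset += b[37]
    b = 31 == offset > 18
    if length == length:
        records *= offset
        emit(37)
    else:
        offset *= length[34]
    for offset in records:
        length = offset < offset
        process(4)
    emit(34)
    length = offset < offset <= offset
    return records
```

Transformed code:
def solve(offset):
    b = 28 != b and b < offset
    offset = offset + b[37]
    b = 31 == offset and offset > 18
    if length == length:
        records = records * offset
        emit(37)
    else:
        offset = offset * length[34]
    for offset in records:
        length = offset < offset
        process(4)
    emit(34)
    length = offset < offset and offset <= offset
    return records

14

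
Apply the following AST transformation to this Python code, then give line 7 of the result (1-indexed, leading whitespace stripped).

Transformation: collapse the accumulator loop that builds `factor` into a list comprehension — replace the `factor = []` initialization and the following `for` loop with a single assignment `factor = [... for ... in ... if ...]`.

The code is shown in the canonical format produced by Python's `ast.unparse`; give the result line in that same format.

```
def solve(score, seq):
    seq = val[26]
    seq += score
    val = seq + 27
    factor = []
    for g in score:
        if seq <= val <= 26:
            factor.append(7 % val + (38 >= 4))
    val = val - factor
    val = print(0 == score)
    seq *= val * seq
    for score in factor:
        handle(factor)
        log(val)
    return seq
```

Transformed code:
def solve(score, seq):
    seq = val[26]
    seq += score
    val = seq + 27
    factor = [7 % val + (38 >= 4) for g in score if seq <= val <= 26]
    val = val - factor
    val = print(0 == score)
    seq *= val * seq
    for score in factor:
        handle(factor)
        log(val)
    return seq

val = print(0 == score)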